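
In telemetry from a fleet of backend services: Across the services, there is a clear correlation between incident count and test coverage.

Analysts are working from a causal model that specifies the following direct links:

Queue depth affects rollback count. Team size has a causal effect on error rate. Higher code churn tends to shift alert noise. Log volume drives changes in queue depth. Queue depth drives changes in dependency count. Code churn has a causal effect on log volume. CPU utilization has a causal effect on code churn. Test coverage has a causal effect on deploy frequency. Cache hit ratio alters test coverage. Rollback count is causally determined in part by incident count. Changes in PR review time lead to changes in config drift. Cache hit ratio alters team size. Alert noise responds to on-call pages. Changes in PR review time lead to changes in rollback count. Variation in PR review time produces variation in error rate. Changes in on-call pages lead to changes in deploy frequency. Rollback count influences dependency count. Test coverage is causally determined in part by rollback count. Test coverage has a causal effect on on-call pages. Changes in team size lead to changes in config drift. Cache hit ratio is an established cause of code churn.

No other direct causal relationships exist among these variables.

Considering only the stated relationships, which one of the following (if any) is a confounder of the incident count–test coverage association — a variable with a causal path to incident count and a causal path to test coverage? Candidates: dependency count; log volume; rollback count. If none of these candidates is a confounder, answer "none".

none

None of the listed candidates has causal paths to both incident count and test coverage in the stated relationships, so none is a common cause.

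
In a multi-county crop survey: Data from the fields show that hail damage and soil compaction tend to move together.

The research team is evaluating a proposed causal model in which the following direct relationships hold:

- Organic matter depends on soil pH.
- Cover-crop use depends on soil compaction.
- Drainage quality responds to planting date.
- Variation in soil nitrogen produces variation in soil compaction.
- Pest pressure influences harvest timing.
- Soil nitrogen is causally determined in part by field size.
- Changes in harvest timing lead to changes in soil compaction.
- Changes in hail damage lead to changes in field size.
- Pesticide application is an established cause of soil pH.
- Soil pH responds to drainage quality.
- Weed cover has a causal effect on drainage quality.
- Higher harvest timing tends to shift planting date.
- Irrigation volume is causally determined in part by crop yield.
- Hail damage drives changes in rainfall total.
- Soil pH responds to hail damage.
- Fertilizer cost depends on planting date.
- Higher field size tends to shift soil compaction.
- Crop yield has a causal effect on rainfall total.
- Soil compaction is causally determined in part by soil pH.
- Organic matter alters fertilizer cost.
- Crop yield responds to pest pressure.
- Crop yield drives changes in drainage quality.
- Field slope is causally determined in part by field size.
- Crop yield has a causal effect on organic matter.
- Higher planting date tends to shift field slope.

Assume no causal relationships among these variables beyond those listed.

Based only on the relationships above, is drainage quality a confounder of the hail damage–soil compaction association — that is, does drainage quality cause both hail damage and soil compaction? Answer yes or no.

Drainage quality has no stated causal path to hail damage. A confounder must cause both variables, so drainage quality does not qualify.

no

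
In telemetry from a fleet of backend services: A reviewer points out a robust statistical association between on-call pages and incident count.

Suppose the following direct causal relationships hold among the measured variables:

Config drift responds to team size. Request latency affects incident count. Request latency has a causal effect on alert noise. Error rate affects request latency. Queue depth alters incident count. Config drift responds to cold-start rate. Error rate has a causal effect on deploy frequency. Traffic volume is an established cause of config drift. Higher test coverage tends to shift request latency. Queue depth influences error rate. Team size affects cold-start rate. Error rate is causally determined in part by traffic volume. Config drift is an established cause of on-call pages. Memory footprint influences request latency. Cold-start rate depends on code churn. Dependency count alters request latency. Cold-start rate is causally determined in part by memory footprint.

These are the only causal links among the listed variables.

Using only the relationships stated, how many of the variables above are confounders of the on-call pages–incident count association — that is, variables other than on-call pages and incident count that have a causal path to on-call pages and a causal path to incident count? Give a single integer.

2

The common causes are: memory footprint (to on-call pages via memory footprint → cold-start rate → config drift → on-call pages; to incident count via memory footprint → request latency → incident count); traffic volume (to on-call pages via traffic volume → config drift → on-call pages; to incident count via traffic volume → error rate → request latency → incident count).
Every other variable lacks a causal path to at least one of on-call pages and incident count.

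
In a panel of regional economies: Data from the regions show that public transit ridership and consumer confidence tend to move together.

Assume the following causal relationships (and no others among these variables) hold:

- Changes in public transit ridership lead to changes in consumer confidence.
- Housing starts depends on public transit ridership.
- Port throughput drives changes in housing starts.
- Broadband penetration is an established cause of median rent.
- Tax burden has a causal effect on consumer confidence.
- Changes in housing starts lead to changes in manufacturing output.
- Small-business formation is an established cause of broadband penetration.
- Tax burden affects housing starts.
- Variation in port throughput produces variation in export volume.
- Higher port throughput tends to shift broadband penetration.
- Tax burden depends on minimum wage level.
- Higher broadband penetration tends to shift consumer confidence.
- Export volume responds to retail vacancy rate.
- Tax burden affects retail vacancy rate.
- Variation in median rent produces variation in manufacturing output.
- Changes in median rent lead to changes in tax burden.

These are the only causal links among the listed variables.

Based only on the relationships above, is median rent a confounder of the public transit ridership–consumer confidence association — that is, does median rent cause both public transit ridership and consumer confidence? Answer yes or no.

Median rent has no stated causal path to public transit ridership. A confounder must cause both variables, so median rent does not qualify.

no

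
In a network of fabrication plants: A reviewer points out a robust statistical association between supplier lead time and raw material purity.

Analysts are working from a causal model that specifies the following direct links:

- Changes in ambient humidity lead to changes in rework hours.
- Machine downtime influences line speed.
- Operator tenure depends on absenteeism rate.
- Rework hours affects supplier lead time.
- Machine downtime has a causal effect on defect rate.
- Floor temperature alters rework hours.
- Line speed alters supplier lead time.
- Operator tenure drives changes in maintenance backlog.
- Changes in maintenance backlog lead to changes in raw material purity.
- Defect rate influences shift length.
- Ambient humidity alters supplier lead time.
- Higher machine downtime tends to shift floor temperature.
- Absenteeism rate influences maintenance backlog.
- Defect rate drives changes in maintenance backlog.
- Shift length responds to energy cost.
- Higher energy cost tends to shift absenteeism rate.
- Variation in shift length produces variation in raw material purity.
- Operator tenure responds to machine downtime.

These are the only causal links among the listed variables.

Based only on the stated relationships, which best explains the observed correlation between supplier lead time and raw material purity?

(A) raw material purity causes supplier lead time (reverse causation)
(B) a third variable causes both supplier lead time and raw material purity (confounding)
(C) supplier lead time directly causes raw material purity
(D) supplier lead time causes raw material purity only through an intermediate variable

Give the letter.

Machine downtime causes supplier lead time (machine downtime → line speed → supplier lead time) and raw material purity (machine downtime → operator tenure → maintenance backlog → raw material purity) — a common cause creating the correlation.
There is no stated path from supplier lead time to raw material purity or from raw material purity to supplier lead time, so neither direct nor reverse causation applies.

B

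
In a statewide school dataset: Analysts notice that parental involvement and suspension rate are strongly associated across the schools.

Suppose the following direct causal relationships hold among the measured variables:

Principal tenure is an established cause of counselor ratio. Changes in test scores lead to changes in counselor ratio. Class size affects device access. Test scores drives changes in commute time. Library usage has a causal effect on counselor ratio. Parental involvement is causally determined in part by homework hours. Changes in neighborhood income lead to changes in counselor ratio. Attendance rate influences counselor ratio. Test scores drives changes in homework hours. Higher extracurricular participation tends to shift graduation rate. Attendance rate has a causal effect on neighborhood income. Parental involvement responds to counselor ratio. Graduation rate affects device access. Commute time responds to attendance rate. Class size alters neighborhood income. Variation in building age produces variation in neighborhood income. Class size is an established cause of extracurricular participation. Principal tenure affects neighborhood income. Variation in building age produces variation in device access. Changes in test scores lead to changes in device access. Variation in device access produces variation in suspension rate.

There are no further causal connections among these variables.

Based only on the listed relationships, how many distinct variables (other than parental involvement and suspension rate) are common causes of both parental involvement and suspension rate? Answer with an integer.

The common causes are: building age (to parental involvement via building age → neighborhood income → counselor ratio → parental involvement; to suspension rate via building age → device access → suspension rate); class size (to parental involvement via class size → neighborhood income → counselor ratio → parental involvement; to suspension rate via class size → device access → suspension rate); test scores (to parental involvement via test scores → homework hours → parental involvement; to suspension rate via test scores → device access → suspension rate).
Every other variable lacks a causal path to at least one of parental involvement and suspension rate.

3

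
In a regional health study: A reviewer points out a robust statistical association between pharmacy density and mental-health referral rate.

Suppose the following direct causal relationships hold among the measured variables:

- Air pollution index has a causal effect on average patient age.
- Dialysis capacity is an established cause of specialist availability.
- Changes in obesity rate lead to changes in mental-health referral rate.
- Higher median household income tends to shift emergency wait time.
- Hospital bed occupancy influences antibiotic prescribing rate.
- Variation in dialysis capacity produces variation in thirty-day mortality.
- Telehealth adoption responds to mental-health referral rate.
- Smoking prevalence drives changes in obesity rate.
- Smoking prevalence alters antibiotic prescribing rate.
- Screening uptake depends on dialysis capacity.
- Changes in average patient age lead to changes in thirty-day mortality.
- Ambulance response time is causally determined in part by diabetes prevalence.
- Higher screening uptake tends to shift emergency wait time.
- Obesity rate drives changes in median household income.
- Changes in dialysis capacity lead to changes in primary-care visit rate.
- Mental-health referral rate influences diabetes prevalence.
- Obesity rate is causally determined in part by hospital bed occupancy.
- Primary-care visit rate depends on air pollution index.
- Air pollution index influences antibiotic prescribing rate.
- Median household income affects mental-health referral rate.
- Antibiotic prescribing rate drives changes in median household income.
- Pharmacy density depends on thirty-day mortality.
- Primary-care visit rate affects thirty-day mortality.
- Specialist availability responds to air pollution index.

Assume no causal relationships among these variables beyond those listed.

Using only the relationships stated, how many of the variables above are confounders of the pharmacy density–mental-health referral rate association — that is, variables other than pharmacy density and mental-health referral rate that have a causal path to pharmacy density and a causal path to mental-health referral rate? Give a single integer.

1

The common causes are: air pollution index (to pharmacy density via air pollution index → primary-care visit rate → thirty-day mortality → pharmacy density; to mental-health referral rate via air pollution index → antibiotic prescribing rate → median household income → mental-health referral rate).
Every other variable lacks a causal path to at least one of pharmacy density and mental-health referral rate.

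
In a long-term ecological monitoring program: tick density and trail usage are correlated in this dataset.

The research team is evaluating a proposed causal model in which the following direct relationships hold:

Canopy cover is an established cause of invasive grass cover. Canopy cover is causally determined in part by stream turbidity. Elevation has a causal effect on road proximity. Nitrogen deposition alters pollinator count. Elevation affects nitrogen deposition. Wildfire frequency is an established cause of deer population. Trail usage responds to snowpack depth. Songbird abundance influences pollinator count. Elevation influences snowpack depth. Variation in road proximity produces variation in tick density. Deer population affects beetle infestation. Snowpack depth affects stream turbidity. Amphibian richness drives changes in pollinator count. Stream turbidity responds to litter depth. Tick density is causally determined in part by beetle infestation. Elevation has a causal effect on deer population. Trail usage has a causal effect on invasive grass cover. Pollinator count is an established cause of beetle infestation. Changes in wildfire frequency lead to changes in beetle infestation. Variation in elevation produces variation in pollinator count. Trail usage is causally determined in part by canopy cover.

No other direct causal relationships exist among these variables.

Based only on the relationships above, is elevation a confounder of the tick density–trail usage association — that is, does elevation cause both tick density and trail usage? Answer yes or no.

yes

Elevation has a causal path to tick density (elevation → road proximity → tick density) and to trail usage (elevation → snowpack depth → trail usage), so it is a common cause of both — a confounder.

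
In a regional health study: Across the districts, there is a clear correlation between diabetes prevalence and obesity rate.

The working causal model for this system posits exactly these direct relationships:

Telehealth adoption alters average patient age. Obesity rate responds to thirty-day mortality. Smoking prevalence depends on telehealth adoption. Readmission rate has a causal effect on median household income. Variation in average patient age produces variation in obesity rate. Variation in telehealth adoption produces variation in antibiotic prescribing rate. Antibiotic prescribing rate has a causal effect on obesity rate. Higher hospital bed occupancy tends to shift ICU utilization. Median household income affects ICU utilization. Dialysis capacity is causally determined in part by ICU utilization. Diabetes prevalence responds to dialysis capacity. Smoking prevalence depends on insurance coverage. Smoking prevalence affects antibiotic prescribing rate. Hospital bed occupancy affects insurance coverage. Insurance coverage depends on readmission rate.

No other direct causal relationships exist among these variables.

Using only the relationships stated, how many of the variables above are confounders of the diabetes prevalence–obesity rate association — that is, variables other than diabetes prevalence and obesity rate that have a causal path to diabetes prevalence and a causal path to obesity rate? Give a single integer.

The common causes are: hospital bed occupancy (to diabetes prevalence via hospital bed occupancy → ICU utilization → dialysis capacity → diabetes prevalence; to obesity rate via hospital bed occupancy → insurance coverage → smoking prevalence → antibiotic prescribing rate → obesity rate); readmission rate (to diabetes prevalence via readmission rate → median household income → ICU utilization → dialysis capacity → diabetes prevalence; to obesity rate via readmission rate → insurance coverage → smoking prevalence → antibiotic prescribing rate → obesity rate).
Every other variable lacks a causal path to at least one of diabetes prevalence and obesity rate.

2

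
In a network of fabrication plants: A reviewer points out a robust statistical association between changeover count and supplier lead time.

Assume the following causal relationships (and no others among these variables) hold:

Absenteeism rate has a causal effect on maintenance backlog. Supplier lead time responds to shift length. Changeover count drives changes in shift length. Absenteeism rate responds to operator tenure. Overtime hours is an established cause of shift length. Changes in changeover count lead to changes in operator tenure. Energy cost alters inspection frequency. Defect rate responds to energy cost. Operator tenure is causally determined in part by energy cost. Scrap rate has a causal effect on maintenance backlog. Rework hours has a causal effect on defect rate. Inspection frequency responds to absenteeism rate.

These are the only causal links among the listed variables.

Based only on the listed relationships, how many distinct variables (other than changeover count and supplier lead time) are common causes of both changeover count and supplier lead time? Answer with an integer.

No listed variable has a causal path to both changeover count and supplier lead time, so there are no common causes.

0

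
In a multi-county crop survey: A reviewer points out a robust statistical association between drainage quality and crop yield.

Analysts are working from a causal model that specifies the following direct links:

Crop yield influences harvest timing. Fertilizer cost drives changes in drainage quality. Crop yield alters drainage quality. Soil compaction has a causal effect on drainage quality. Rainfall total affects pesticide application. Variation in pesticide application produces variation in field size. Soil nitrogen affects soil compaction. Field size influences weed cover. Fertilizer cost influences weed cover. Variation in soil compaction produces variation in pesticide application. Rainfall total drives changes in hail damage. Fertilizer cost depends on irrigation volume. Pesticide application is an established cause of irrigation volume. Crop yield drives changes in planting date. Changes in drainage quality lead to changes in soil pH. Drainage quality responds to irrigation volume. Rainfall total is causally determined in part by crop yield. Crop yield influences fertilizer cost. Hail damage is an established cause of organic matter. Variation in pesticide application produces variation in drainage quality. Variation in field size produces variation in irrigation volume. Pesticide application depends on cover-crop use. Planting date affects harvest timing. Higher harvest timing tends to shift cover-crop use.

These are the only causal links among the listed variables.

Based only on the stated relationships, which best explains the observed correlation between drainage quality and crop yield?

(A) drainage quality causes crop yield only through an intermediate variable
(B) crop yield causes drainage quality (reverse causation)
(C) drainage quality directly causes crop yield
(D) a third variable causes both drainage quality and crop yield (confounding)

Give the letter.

The stated link runs crop yield → drainage quality; drainage quality has no causal path to crop yield. No variable causes both, so confounding is ruled out. The correlation reflects reverse causation.

B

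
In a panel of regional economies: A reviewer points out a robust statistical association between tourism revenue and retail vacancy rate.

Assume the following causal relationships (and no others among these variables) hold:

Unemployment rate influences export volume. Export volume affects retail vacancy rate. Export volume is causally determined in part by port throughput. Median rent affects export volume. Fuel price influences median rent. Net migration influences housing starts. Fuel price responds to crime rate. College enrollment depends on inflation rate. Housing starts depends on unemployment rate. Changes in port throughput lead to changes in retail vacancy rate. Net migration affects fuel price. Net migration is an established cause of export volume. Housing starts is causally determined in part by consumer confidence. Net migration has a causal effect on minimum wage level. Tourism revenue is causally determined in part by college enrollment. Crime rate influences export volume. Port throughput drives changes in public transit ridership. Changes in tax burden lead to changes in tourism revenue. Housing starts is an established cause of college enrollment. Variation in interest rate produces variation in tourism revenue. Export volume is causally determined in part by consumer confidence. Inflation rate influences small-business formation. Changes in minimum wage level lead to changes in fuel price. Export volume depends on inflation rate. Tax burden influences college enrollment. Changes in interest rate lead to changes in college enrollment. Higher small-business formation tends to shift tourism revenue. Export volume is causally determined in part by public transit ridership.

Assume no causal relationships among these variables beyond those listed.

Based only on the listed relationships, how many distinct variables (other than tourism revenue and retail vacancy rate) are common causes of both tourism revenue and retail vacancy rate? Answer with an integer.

4

The common causes are: consumer confidence (to tourism revenue via consumer confidence → housing starts → college enrollment → tourism revenue; to retail vacancy rate via consumer confidence → export volume → retail vacancy rate); inflation rate (to tourism revenue via inflation rate → college enrollment → tourism revenue; to retail vacancy rate via inflation rate → export volume → retail vacancy rate); net migration (to tourism revenue via net migration → housing starts → college enrollment → tourism revenue; to retail vacancy rate via net migration → export volume → retail vacancy rate); unemployment rate (to tourism revenue via unemployment rate → housing starts → college enrollment → tourism revenue; to retail vacancy rate via unemployment rate → export volume → retail vacancy rate).
Every other variable lacks a causal path to at least one of tourism revenue and retail vacancy rate.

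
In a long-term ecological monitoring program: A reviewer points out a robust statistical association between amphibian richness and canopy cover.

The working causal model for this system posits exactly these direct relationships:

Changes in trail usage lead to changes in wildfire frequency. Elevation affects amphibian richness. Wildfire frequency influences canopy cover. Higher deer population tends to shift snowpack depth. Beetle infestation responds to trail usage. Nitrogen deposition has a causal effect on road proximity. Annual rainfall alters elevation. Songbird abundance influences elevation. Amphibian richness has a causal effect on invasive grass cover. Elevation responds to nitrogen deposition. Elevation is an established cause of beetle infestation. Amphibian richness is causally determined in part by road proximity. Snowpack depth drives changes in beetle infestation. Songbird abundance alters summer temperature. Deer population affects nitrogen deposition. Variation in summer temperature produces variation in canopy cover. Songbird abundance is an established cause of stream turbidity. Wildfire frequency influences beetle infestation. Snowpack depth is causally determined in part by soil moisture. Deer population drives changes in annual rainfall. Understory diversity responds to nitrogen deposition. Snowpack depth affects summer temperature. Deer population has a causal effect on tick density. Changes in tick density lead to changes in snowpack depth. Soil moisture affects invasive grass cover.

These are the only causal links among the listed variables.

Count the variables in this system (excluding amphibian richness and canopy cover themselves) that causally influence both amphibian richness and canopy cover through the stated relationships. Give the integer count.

The common causes are: deer population (to amphibian richness via deer population → nitrogen deposition → elevation → amphibian richness; to canopy cover via deer population → snowpack depth → summer temperature → canopy cover); songbird abundance (to amphibian richness via songbird abundance → elevation → amphibian richness; to canopy cover via songbird abundance → summer temperature → canopy cover).
Every other variable lacks a causal path to at least one of amphibian richness and canopy cover.

2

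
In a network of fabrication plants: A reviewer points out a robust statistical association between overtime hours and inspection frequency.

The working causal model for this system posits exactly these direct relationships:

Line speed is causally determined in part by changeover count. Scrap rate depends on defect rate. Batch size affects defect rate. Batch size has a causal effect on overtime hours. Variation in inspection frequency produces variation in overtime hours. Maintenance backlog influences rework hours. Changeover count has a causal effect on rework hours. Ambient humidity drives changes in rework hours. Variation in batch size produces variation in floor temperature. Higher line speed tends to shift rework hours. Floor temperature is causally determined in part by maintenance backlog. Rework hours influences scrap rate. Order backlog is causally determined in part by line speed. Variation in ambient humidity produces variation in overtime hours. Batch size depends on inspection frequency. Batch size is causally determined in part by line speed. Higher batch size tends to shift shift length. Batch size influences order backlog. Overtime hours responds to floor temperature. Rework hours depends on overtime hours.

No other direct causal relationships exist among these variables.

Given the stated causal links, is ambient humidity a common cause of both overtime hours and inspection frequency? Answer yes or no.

no

Ambient humidity has no stated causal path to inspection frequency. A confounder must cause both variables, so ambient humidity does not qualify.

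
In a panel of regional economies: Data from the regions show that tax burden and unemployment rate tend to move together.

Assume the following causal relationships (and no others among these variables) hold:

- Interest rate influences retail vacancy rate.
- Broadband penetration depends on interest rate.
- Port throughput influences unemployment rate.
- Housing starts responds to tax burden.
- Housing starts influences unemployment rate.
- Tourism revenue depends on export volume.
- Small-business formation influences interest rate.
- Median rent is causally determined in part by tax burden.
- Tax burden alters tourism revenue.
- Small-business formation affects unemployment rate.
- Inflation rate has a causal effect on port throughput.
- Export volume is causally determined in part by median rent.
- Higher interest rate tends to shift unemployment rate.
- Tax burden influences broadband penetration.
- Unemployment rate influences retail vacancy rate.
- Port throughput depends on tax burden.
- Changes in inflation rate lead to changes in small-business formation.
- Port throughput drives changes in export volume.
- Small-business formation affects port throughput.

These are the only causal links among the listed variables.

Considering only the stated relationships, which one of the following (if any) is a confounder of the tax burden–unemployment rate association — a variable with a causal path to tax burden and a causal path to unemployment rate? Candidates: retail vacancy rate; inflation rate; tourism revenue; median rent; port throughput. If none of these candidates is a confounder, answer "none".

None of the listed candidates has causal paths to both tax burden and unemployment rate in the stated relationships, so none is a common cause.

none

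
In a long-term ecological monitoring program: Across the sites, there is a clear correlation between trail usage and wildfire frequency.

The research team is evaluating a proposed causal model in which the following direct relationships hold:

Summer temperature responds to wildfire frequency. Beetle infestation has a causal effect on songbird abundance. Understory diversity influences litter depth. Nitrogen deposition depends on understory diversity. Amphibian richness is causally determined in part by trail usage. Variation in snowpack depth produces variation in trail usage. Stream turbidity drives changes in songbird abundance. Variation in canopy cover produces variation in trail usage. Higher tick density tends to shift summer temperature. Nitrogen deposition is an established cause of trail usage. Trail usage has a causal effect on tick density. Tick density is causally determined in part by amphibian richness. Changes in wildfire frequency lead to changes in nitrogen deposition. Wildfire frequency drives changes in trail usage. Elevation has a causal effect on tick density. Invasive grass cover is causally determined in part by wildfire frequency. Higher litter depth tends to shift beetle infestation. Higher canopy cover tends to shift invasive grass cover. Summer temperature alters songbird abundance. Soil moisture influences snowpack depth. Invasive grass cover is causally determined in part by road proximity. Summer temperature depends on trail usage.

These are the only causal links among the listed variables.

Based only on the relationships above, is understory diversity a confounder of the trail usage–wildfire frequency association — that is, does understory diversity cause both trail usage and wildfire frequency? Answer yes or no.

no

Understory diversity has no stated causal path to wildfire frequency. A confounder must cause both variables, so understory diversity does not qualify.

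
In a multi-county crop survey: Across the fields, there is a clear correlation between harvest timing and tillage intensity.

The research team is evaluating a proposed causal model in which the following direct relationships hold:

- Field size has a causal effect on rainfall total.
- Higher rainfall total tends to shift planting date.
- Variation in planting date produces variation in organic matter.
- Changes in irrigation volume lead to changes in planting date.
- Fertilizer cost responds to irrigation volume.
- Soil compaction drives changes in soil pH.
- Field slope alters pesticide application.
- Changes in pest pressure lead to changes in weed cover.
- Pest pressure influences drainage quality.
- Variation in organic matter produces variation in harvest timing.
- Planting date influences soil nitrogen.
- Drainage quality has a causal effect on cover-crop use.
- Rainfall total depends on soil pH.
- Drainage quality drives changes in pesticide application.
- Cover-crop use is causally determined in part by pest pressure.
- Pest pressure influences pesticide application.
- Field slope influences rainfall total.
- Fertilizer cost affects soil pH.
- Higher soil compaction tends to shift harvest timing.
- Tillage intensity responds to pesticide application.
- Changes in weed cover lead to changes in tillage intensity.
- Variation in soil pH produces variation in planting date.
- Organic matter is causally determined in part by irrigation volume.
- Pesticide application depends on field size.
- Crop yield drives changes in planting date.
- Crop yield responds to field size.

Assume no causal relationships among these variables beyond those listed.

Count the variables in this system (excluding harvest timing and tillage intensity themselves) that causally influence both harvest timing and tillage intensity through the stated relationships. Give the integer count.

2

The common causes are: field size (to harvest timing via field size → crop yield → planting date → organic matter → harvest timing; to tillage intensity via field size → pesticide application → tillage intensity); field slope (to harvest timing via field slope → rainfall total → planting date → organic matter → harvest timing; to tillage intensity via field slope → pesticide application → tillage intensity).
Every other variable lacks a causal path to at least one of harvest timing and tillage intensity.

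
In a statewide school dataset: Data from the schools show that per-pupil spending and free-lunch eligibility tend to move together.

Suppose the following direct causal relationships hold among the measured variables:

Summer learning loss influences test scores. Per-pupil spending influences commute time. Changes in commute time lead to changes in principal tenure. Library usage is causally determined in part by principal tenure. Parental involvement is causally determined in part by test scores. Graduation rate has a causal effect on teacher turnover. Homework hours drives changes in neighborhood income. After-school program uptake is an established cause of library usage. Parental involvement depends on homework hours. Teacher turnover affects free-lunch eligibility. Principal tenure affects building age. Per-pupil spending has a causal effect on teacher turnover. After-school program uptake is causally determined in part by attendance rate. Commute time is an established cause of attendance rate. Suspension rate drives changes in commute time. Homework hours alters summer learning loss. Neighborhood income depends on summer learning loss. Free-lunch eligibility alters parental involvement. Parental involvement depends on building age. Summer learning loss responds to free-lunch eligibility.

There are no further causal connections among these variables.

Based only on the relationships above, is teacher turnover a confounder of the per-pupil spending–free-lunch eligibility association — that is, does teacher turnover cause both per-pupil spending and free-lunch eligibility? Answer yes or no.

Teacher turnover has no stated causal path to per-pupil spending. A confounder must cause both variables, so teacher turnover does not qualify.

no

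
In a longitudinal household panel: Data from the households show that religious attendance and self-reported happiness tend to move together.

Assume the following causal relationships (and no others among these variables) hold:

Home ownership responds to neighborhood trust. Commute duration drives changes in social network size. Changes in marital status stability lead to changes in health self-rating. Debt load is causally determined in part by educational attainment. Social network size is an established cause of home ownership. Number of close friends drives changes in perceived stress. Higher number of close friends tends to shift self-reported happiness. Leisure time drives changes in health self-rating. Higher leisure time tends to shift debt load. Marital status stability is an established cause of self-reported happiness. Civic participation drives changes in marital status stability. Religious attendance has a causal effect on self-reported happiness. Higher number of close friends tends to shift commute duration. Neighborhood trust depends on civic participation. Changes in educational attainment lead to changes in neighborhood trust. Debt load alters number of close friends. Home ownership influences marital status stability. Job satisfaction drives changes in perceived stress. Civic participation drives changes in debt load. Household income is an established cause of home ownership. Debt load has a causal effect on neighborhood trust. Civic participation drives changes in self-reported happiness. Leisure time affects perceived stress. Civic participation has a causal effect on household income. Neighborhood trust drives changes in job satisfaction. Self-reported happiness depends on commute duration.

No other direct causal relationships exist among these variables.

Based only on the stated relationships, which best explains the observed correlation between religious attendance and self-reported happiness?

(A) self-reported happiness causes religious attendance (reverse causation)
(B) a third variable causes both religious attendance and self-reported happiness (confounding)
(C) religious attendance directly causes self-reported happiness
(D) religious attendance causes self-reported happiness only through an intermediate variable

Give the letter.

C

There is a stated direct causal link religious attendance → self-reported happiness, and no variable causes both religious attendance and self-reported happiness, so the correlation reflects direct causation.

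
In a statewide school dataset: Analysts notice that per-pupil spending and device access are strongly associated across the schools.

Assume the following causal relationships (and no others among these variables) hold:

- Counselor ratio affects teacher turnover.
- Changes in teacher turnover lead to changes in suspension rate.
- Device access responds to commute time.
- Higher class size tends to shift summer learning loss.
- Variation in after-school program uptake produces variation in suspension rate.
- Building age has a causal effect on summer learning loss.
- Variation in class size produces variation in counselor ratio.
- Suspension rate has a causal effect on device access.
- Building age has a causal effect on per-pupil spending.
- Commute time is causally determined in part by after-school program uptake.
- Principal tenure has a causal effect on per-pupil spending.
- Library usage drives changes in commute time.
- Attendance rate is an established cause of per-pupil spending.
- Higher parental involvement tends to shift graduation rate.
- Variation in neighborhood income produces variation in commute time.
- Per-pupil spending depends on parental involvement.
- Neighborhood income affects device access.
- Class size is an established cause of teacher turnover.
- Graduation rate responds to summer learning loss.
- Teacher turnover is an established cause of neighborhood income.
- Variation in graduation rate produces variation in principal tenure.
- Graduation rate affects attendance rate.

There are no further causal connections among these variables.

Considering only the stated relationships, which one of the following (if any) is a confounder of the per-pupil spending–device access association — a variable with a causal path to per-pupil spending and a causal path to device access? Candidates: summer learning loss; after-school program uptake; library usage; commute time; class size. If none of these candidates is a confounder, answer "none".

class size

Class size causes per-pupil spending (class size → summer learning loss → graduation rate → principal tenure → per-pupil spending) and also causes device access (class size → teacher turnover → suspension rate → device access); it is a common cause of both.
Each of the other candidates lacks a causal path to at least one of per-pupil spending and device access, so they do not confound the relationship.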